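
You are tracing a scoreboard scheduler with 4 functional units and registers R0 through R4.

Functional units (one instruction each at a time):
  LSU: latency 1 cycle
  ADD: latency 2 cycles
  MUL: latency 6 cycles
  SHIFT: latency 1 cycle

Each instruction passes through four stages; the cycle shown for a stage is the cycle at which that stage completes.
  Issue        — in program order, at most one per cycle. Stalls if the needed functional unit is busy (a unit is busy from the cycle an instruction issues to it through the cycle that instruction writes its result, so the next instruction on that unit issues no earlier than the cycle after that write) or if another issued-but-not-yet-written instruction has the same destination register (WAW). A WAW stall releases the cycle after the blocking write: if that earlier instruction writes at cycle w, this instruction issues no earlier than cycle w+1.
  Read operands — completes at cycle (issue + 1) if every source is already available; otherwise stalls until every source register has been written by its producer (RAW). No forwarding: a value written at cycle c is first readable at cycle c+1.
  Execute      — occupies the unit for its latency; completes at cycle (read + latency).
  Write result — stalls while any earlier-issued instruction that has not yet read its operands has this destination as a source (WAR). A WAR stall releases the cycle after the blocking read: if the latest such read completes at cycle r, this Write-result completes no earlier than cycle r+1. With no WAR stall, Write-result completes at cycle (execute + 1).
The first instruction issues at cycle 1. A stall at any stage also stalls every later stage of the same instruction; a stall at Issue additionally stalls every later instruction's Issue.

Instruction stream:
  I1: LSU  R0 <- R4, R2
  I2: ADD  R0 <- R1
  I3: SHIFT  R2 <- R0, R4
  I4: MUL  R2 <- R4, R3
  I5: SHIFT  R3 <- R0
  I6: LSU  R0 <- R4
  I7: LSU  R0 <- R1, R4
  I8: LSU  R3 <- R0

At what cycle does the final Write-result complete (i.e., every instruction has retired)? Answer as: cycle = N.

cycle = 26

[1] I1 issues→LSU
[2] I1 reads
[3] I1 exec-done
[4] I1 writes R0
[5] I2 issues→ADD
[6] I2 reads · I3 issues→SHIFT
[8] I2 exec-done
[9] I2 writes R0
[10] I3 reads
[11] I3 exec-done
[12] I3 writes R2
[13] I4 issues→MUL
[14] I4 reads · I5 issues→SHIFT
[15] I5 reads · I6 issues→LSU
[16] I5 exec-done · I6 reads
[17] I5 writes R3 · I6 exec-done
[18] I6 writes R0
[19] I7 issues→LSU
[20] I4 exec-done · I7 reads
[21] I4 writes R2 · I7 exec-done
[22] I7 writes R0
[23] I8 issues→LSU
[24] I8 reads
[25] I8 exec-done
[26] I8 writes R3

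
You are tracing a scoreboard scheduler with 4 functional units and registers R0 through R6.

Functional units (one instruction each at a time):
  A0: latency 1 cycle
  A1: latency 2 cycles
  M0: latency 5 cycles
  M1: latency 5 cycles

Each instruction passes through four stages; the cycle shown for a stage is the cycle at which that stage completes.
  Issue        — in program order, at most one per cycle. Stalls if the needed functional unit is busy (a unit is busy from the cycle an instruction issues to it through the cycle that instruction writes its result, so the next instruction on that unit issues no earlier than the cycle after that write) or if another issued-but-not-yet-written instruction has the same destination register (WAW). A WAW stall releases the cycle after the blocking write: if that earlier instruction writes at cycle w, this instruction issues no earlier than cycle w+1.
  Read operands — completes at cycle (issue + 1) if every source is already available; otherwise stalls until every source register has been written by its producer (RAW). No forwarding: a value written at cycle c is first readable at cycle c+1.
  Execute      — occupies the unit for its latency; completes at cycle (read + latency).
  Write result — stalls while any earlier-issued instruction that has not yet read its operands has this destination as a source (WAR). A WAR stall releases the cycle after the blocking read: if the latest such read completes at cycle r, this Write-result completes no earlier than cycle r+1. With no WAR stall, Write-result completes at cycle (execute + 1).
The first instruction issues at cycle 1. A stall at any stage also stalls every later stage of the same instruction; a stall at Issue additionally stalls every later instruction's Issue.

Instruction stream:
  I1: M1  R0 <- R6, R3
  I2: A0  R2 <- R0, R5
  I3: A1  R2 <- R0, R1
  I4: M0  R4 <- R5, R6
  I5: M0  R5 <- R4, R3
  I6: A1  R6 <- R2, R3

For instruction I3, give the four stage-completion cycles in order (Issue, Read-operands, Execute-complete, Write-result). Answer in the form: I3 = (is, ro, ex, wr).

cycle 1: I1→M1
cycle 2: I1 RO, I2→A0
cycle 7: I1 EX
cycle 8: I1 WR R0
cycle 9: I2 RO
cycle 10: I2 EX
cycle 11: I2 WR R2
cycle 12: I3→A1
cycle 13: I3 RO, I4→M0
cycle 14: I4 RO
cycle 15: I3 EX
cycle 16: I3 WR R2
cycle 19: I4 EX
cycle 20: I4 WR R4
cycle 21: I5→M0
cycle 22: I5 RO, I6→A1
cycle 23: I6 RO
cycle 25: I6 EX
cycle 26: I6 WR R6
cycle 27: I5 EX
cycle 28: I5 WR R5

I3 = (12, 13, 15, 16)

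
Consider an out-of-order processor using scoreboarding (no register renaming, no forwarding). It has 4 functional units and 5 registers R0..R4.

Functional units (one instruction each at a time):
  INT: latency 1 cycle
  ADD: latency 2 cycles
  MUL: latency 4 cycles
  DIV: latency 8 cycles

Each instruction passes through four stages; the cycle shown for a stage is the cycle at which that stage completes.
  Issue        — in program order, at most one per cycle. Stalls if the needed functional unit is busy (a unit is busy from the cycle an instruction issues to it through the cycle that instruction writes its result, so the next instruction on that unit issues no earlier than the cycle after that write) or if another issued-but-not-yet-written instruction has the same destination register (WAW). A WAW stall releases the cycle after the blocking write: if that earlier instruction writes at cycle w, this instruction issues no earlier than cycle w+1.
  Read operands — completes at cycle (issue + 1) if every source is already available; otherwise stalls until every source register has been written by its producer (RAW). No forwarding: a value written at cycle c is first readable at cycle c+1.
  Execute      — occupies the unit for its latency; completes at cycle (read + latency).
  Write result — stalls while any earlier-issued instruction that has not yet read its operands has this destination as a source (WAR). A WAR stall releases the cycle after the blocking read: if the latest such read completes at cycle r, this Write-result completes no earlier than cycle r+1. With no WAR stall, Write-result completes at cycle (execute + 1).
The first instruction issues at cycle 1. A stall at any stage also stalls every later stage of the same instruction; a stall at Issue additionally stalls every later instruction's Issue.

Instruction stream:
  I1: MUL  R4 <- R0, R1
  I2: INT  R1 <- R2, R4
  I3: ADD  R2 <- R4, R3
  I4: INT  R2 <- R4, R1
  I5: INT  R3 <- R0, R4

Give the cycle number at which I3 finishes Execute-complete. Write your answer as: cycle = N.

cycle 1: issue I1 (MUL)
cycle 2: I1 read-ops; issue I2 (INT)
cycle 3: issue I3 (ADD)
cycle 6: I1 finished on MUL
cycle 7: I1→R4
cycle 8: I2 read-ops; I3 read-ops
cycle 9: I2 finished on INT
cycle 10: I2→R1; I3 finished on ADD
cycle 11: I3→R2
cycle 12: issue I4 (INT)
cycle 13: I4 read-ops
cycle 14: I4 finished on INT
cycle 15: I4→R2
cycle 16: issue I5 (INT)
cycle 17: I5 read-ops
cycle 18: I5 finished on INT
cycle 19: I5→R3

cycle = 10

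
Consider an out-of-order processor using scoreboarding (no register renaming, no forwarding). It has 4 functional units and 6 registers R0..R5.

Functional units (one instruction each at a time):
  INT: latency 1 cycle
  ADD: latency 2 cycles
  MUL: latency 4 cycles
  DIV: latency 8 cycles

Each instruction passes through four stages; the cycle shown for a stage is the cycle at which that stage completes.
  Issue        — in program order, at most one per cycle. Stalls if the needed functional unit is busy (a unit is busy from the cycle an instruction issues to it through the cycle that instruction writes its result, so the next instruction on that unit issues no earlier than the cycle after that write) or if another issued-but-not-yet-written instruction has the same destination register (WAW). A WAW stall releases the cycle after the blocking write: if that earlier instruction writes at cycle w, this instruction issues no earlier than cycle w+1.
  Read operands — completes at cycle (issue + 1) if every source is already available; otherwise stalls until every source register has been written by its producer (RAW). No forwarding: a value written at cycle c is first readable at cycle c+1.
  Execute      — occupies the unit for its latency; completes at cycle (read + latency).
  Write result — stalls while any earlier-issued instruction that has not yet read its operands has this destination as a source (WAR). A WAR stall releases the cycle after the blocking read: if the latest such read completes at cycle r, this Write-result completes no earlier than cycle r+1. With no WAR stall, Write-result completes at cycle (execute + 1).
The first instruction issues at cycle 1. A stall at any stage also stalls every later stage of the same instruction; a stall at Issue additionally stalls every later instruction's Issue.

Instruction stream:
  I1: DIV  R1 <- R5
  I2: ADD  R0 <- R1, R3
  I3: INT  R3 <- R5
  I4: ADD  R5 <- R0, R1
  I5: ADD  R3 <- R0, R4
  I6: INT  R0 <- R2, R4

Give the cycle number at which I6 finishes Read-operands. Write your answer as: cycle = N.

1) issue 1, read 2, done 10, write 11
2) issue 2, read 12, done 14, write 15  <RAW R1: wait I1 write@11>
3) issue 3, read 4, done 5, write 13  <WAR R3: wait I2 read@12>
4) issue 16, read 17, done 19, write 20  <struct: ADD busy until I2 writes@15>
5) issue 21, read 22, done 24, write 25  <struct: ADD busy until I4 writes@20>
6) issue 22, read 23, done 24, write 25

cycle = 23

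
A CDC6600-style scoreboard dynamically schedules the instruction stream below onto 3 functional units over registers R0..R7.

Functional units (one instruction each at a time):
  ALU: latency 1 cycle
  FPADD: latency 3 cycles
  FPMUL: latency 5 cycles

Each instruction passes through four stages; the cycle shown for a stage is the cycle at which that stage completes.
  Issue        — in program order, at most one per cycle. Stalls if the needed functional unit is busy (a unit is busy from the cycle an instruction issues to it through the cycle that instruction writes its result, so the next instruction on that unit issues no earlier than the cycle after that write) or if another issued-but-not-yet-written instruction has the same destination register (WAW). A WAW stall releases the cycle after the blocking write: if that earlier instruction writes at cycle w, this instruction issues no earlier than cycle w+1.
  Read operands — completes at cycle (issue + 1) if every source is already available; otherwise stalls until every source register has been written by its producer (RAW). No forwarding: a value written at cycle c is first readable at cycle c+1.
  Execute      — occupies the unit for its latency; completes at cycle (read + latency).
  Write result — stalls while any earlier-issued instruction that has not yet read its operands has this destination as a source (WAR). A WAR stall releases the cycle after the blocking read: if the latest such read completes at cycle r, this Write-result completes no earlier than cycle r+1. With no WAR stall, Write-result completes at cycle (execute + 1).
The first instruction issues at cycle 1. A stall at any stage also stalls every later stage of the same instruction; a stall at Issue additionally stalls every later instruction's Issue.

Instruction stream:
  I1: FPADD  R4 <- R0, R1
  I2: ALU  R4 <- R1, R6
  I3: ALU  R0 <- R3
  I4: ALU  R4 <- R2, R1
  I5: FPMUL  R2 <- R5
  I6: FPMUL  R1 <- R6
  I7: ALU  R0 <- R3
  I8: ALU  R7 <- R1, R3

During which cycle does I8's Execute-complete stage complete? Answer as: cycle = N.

[I1] 1/2/5/6
[I2] 7/8/9/10  (WAW R4: wait I1 write@6)
[I3] 11/12/13/14  (struct: ALU busy until I2 writes@10)
[I4] 15/16/17/18  (struct: ALU busy until I3 writes@14)
[I5] 16/17/22/23
[I6] 24/25/30/31  (struct: FPMUL busy until I5 writes@23)
[I7] 25/26/27/28
[I8] 29/32/33/34  (struct: ALU busy until I7 writes@28; RAW R1: wait I6 write@31)

cycle = 33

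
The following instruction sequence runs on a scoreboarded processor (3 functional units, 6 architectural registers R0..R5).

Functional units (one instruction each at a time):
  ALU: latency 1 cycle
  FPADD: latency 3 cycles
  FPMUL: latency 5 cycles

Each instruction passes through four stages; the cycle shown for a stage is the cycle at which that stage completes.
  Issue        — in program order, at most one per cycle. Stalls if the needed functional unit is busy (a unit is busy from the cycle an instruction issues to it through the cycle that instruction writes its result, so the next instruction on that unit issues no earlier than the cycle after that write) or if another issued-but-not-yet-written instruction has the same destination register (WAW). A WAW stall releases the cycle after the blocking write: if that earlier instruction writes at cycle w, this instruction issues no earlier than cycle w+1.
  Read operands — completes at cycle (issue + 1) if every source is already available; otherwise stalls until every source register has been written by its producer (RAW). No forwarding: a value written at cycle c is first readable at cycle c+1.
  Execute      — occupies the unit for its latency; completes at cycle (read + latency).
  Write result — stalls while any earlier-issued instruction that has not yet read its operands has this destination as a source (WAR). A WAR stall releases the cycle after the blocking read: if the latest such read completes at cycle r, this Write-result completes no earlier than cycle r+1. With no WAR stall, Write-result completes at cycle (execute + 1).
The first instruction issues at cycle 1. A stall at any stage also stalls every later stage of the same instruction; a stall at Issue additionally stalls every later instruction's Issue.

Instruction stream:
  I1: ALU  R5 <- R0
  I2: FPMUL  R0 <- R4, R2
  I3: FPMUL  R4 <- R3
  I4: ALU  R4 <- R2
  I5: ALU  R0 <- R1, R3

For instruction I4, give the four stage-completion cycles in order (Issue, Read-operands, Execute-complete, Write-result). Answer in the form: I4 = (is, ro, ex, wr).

t=1  issue I1 (ALU)
t=2  I1 read-ops; issue I2 (FPMUL)
t=3  I1 finished on ALU; I2 read-ops
t=4  I1→R5
t=8  I2 finished on FPMUL
t=9  I2→R0
t=10  issue I3 (FPMUL)
t=11  I3 read-ops
t=16  I3 finished on FPMUL
t=17  I3→R4
t=18  issue I4 (ALU)
t=19  I4 read-ops
t=20  I4 finished on ALU
t=21  I4→R4
t=22  issue I5 (ALU)
t=23  I5 read-ops
t=24  I5 finished on ALU
t=25  I5→R0

I4 = (18, 19, 20, 21)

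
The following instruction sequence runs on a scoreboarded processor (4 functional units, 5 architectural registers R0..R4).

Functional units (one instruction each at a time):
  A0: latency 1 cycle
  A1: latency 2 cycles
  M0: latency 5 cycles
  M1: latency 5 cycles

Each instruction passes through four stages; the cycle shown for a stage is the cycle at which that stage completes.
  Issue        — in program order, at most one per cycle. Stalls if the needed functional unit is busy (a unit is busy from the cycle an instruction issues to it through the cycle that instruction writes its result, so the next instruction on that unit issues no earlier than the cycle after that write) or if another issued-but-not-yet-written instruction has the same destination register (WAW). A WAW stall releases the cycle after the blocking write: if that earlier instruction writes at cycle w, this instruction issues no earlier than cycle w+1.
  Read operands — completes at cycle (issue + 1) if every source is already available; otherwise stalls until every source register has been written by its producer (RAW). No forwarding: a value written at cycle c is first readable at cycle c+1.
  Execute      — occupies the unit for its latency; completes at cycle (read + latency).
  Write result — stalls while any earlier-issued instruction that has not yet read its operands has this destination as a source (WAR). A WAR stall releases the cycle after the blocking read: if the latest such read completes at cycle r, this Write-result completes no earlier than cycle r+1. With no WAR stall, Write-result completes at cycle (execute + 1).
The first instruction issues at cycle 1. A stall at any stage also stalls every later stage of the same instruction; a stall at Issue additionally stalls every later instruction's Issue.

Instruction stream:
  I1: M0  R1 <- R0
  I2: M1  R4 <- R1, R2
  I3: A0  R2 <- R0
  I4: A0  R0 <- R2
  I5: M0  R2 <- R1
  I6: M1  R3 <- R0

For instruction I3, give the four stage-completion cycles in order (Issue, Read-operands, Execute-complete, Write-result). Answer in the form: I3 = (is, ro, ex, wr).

t=1  issue I1 (M0)
t=2  I1 read-ops | issue I2 (M1)
t=3  issue I3 (A0)
t=4  I3 read-ops
t=5  I3 finished on A0
t=7  I1 finished on M0
t=8  I1→R1
t=9  I2 read-ops
t=10  I3→R2
t=11  issue I4 (A0)
t=12  I4 read-ops | issue I5 (M0)
t=13  I4 finished on A0 | I5 read-ops
t=14  I2 finished on M1 | I4→R0
t=15  I2→R4
t=16  issue I6 (M1)
t=17  I6 read-ops
t=18  I5 finished on M0
t=19  I5→R2
t=22  I6 finished on M1
t=23  I6→R3

I3 = (3, 4, 5, 10)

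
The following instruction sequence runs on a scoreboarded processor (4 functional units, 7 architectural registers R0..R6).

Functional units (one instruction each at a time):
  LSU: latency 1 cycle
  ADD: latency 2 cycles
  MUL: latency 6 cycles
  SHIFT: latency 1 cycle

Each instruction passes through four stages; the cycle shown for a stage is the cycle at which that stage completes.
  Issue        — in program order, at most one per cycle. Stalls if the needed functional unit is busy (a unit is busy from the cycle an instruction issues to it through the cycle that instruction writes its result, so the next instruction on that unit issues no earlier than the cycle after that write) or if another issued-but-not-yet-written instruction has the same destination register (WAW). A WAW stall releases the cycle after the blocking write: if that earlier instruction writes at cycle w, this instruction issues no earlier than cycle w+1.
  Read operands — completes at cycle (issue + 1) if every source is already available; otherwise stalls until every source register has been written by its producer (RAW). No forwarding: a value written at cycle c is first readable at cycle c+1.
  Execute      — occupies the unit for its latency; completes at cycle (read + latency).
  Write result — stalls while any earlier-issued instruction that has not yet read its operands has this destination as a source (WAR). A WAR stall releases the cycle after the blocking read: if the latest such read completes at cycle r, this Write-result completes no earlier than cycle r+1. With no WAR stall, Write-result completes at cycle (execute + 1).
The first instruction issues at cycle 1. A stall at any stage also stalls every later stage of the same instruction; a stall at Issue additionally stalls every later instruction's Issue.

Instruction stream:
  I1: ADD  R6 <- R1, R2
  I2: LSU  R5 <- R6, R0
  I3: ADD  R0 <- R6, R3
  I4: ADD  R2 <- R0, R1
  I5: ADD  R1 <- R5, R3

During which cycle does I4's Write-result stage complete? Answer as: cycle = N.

cycle 1: I1→ADD
cycle 2: I1 RO | I2→LSU
cycle 4: I1 EX
cycle 5: I1 WR R6
cycle 6: I2 RO | I3→ADD
cycle 7: I2 EX | I3 RO
cycle 8: I2 WR R5
cycle 9: I3 EX
cycle 10: I3 WR R0
cycle 11: I4→ADD
cycle 12: I4 RO
cycle 14: I4 EX
cycle 15: I4 WR R2
cycle 16: I5→ADD
cycle 17: I5 RO
cycle 19: I5 EX
cycle 20: I5 WR R1

cycle = 15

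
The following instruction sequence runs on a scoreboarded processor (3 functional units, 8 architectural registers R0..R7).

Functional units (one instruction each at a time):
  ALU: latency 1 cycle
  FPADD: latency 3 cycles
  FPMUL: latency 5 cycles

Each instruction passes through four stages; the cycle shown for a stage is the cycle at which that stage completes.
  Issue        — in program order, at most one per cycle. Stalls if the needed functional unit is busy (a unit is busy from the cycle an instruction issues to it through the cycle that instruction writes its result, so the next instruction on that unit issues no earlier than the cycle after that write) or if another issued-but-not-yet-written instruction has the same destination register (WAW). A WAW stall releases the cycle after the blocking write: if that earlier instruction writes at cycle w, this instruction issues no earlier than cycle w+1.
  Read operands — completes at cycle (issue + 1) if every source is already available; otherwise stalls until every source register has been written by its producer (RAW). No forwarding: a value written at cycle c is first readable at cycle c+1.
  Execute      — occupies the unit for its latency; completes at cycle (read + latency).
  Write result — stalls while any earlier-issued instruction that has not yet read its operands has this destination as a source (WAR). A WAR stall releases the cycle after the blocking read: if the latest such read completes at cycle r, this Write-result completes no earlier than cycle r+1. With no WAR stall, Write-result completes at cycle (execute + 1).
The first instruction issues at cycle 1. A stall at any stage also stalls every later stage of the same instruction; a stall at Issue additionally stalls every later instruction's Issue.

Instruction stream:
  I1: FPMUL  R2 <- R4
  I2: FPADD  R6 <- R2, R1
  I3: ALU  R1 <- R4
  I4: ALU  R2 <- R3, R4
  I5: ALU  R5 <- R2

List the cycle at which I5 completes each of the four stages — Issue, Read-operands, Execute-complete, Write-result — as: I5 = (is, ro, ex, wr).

I1 -> (1, 2, 7, 8)
I2 -> (2, 9, 12, 13)  // RAW R2: wait I1 write@8
I3 -> (3, 4, 5, 10)  // WAR R1: wait I2 read@9
I4 -> (11, 12, 13, 14)  // struct: ALU busy until I3 writes@10
I5 -> (15, 16, 17, 18)  // struct: ALU busy until I4 writes@14

I5 = (15, 16, 17, 18)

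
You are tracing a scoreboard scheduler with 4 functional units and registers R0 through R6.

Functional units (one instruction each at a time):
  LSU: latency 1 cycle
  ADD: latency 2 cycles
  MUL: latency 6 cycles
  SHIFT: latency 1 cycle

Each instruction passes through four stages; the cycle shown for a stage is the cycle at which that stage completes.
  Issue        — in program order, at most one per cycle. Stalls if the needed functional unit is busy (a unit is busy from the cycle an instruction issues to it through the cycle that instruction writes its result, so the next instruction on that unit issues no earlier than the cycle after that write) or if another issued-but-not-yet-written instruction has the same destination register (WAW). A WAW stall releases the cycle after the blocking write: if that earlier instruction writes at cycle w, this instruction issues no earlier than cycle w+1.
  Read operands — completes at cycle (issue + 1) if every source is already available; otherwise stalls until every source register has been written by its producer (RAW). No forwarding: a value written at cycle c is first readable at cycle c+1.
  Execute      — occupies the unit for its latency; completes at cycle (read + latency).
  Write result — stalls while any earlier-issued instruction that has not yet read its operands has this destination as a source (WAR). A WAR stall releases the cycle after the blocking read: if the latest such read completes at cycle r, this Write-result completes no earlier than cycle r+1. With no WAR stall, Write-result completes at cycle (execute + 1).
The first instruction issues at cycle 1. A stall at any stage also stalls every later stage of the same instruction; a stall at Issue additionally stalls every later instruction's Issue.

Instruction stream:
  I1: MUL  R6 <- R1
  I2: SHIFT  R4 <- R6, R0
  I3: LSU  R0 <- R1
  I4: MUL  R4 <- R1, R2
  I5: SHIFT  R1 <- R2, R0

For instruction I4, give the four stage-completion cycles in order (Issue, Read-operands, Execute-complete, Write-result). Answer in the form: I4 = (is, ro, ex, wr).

I1  is:1  ro:2  ex:8  wr:9
I2  is:2  ro:10  ex:11  wr:12  — RAW R6: wait I1 write@9
I3  is:3  ro:4  ex:5  wr:11  — WAR R0: wait I2 read@10
I4  is:13  ro:14  ex:20  wr:21  — WAW R4: wait I2 write@12
I5  is:14  ro:15  ex:16  wr:17

I4 = (13, 14, 20, 21)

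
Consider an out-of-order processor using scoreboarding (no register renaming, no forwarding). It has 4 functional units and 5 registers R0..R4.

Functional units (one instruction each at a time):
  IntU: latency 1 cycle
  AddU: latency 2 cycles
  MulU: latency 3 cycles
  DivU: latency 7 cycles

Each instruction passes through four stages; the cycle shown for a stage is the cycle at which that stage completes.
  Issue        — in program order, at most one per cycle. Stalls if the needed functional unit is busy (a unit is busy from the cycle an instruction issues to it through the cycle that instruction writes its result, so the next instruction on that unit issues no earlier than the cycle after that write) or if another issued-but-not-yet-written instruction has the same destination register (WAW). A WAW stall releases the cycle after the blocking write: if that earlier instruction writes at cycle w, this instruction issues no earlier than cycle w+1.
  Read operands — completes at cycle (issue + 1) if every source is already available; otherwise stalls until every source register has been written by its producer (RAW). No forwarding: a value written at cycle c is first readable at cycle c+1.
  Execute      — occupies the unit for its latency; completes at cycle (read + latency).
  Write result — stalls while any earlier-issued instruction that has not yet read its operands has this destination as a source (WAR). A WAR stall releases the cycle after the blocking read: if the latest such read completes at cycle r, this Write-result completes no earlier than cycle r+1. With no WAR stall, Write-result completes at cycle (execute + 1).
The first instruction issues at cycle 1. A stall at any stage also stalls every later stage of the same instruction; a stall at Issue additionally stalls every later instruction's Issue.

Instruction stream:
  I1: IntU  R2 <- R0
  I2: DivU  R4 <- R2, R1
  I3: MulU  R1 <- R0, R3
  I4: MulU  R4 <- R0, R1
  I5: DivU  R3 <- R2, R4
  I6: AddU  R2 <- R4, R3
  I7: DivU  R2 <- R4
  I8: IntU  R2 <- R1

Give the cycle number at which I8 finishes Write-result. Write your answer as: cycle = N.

[I1] 1/2/3/4
[I2] 2/5/12/13  (RAW R2: wait I1 write@4)
[I3] 3/4/7/8
[I4] 14/15/18/19  (WAW R4: wait I2 write@13)
[I5] 15/20/27/28  (RAW R4: wait I4 write@19)
[I6] 16/29/31/32  (RAW R3: wait I5 write@28)
[I7] 33/34/41/42  (WAW R2: wait I6 write@32)
[I8] 43/44/45/46  (WAW R2: wait I7 write@42)

cycle = 46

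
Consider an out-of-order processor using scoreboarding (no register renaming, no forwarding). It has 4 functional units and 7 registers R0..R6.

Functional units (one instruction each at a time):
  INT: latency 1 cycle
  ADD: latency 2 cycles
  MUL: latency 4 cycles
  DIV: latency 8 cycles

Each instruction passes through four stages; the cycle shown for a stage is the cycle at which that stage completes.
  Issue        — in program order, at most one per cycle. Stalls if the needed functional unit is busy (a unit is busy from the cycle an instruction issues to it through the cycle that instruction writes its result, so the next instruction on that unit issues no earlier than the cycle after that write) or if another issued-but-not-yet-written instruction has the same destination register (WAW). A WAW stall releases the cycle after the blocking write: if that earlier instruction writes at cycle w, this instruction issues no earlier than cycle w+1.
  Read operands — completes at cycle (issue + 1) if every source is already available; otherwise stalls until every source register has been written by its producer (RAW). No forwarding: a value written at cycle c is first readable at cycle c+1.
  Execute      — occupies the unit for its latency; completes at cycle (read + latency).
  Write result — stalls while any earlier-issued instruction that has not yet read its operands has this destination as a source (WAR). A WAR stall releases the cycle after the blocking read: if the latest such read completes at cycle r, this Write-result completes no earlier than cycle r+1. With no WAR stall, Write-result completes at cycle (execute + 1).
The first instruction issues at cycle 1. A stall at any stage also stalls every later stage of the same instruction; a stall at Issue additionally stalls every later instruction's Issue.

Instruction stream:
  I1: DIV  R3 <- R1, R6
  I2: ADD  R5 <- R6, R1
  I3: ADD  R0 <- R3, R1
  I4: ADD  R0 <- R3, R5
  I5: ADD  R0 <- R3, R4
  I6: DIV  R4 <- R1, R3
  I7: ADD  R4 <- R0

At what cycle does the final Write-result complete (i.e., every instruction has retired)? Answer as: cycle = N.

[1] issue I1 (DIV)
[2] I1 read-ops | issue I2 (ADD)
[3] I2 read-ops
[5] I2 finished on ADD
[6] I2→R5
[7] issue I3 (ADD)
[10] I1 finished on DIV
[11] I1→R3
[12] I3 read-ops
[14] I3 finished on ADD
[15] I3→R0
[16] issue I4 (ADD)
[17] I4 read-ops
[19] I4 finished on ADD
[20] I4→R0
[21] issue I5 (ADD)
[22] I5 read-ops | issue I6 (DIV)
[23] I6 read-ops
[24] I5 finished on ADD
[25] I5→R0
[31] I6 finished on DIV
[32] I6→R4
[33] issue I7 (ADD)
[34] I7 read-ops
[36] I7 finished on ADD
[37] I7→R4

cycle = 37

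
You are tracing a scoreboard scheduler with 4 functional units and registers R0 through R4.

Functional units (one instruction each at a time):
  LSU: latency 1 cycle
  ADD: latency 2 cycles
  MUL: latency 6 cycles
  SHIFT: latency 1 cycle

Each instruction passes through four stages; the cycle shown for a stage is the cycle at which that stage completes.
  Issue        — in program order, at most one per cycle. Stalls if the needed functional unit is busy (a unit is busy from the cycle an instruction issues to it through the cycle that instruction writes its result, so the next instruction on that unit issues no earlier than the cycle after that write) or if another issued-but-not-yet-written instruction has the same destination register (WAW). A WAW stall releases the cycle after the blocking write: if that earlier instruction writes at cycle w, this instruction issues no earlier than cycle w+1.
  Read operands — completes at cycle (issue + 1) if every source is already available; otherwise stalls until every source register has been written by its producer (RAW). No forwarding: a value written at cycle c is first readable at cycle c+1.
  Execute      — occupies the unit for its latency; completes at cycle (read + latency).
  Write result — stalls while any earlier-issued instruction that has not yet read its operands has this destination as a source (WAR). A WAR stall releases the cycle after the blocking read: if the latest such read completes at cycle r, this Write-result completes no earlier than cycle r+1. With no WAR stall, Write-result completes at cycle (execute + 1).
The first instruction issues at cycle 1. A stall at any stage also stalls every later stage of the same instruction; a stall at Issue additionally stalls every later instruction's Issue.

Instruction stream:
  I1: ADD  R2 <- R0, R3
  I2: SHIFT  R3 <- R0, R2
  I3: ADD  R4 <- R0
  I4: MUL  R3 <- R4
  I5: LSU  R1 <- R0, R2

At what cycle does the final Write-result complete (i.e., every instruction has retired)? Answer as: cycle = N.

t=1  I1→ADD
t=2  I1 RO · I2→SHIFT
t=4  I1 EX
t=5  I1 WR R2
t=6  I2 RO · I3→ADD
t=7  I2 EX · I3 RO
t=8  I2 WR R3
t=9  I3 EX · I4→MUL
t=10  I3 WR R4 · I5→LSU
t=11  I4 RO · I5 RO
t=12  I5 EX
t=13  I5 WR R1
t=17  I4 EX
t=18  I4 WR R3

cycle = 18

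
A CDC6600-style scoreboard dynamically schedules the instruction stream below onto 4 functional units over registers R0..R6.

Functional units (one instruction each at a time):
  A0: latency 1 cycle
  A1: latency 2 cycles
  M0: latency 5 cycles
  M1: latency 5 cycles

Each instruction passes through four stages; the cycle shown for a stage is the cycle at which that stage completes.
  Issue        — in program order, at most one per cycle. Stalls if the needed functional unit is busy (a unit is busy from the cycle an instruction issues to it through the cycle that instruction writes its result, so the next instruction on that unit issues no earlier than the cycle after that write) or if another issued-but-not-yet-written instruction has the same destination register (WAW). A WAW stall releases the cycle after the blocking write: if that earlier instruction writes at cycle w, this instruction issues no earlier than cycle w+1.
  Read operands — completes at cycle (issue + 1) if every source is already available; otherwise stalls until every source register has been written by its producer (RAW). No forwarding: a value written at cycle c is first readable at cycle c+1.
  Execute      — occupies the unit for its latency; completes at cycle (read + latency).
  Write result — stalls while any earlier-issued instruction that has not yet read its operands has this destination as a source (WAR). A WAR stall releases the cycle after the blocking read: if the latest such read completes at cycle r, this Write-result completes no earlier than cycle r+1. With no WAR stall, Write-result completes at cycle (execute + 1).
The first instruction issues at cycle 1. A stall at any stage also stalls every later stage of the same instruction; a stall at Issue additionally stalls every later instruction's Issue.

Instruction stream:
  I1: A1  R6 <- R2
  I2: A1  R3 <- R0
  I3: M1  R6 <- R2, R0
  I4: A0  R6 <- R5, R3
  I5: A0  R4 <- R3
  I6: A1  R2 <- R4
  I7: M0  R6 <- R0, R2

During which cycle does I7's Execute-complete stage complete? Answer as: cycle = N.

I1 -> (1, 2, 4, 5)
I2 -> (6, 7, 9, 10)  // struct: A1 busy until I1 writes@5
I3 -> (7, 8, 13, 14)
I4 -> (15, 16, 17, 18)  // WAW R6: wait I3 write@14
I5 -> (19, 20, 21, 22)  // struct: A0 busy until I4 writes@18
I6 -> (20, 23, 25, 26)  // RAW R4: wait I5 write@22
I7 -> (21, 27, 32, 33)  // RAW R2: wait I6 write@26

cycle = 32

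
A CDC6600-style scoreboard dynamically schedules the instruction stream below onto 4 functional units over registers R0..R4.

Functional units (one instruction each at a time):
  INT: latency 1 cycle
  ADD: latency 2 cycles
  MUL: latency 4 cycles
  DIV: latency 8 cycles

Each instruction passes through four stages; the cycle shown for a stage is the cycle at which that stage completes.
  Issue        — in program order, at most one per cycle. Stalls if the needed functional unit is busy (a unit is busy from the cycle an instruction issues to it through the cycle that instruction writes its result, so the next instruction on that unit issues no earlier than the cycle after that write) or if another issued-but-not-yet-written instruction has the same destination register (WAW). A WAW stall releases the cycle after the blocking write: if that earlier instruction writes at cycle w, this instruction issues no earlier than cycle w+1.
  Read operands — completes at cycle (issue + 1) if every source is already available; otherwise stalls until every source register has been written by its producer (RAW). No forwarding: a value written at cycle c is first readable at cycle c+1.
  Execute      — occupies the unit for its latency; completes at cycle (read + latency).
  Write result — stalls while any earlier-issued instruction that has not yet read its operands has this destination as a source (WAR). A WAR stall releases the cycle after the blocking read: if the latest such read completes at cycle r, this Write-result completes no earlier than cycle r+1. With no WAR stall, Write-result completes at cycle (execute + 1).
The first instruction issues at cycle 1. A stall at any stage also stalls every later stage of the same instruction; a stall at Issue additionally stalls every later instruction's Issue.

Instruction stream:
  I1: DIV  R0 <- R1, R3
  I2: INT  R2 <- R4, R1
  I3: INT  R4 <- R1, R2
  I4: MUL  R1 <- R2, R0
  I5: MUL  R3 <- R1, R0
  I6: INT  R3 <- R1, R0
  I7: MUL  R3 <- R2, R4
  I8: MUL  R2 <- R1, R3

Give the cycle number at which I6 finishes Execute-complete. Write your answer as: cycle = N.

c1: I1→DIV
c2: I1 RO; I2→INT
c3: I2 RO
c4: I2 EX
c5: I2 WR R2
c6: I3→INT
c7: I3 RO; I4→MUL
c8: I3 EX
c9: I3 WR R4
c10: I1 EX
c11: I1 WR R0
c12: I4 RO
c16: I4 EX
c17: I4 WR R1
c18: I5→MUL
c19: I5 RO
c23: I5 EX
c24: I5 WR R3
c25: I6→INT
c26: I6 RO
c27: I6 EX
c28: I6 WR R3
c29: I7→MUL
c30: I7 RO
c34: I7 EX
c35: I7 WR R3
c36: I8→MUL
c37: I8 RO
c41: I8 EX
c42: I8 WR R2

cycle = 27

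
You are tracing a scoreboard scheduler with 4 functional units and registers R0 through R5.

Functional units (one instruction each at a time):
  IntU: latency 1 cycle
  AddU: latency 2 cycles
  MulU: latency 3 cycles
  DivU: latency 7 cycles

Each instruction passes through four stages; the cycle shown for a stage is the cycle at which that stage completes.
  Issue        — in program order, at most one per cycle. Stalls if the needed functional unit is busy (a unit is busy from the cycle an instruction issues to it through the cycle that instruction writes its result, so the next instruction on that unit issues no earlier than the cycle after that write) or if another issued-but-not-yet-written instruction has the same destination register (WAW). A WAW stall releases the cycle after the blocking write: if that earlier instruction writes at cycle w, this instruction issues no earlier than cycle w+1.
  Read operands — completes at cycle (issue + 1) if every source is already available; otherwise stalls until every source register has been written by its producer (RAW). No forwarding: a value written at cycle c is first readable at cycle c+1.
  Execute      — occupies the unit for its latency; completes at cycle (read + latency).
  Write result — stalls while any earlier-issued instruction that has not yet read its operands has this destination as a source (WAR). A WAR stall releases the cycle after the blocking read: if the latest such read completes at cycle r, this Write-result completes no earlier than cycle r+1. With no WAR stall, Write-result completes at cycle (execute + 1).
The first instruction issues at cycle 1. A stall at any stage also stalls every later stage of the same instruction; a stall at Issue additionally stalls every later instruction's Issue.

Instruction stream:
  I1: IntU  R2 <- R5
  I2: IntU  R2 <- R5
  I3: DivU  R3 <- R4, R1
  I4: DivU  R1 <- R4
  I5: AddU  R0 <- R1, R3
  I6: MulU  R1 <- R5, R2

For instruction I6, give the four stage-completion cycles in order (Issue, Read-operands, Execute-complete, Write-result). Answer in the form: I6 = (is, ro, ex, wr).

[I1] 1/2/3/4
[I2] 5/6/7/8  (struct: IntU busy until I1 writes@4)
[I3] 6/7/14/15
[I4] 16/17/24/25  (struct: DivU busy until I3 writes@15)
[I5] 17/26/28/29  (RAW R1: wait I4 write@25)
[I6] 26/27/30/31  (WAW R1: wait I4 write@25)

I6 = (26, 27, 30, 31)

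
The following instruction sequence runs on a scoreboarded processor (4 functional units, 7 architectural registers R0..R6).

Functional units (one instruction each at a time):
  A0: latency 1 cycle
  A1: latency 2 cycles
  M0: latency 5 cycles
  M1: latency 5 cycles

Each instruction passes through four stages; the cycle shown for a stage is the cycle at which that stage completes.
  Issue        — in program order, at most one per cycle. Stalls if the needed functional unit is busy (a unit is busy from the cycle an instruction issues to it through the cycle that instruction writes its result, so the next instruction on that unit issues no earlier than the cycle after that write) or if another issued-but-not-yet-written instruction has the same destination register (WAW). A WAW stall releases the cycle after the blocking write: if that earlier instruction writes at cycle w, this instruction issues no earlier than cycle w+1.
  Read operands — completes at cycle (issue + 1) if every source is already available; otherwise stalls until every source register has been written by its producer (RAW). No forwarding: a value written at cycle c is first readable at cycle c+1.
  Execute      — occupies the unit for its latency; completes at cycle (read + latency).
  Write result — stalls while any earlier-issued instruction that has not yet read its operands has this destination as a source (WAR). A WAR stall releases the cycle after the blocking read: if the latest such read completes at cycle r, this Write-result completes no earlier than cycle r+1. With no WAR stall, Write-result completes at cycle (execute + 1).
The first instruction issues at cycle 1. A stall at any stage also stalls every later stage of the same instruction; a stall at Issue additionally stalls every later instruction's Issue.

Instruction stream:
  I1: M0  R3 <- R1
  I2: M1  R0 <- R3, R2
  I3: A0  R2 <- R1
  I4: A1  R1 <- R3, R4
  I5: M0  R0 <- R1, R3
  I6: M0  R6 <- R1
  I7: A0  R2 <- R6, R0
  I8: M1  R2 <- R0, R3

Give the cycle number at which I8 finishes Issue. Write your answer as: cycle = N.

cycle = 35

I1  is:1  ro:2  ex:7  wr:8
I2  is:2  ro:9  ex:14  wr:15  — RAW R3: wait I1 write@8
I3  is:3  ro:4  ex:5  wr:10  — WAR R2: wait I2 read@9
I4  is:4  ro:9  ex:11  wr:12  — RAW R3: wait I1 write@8
I5  is:16  ro:17  ex:22  wr:23  — WAW R0: wait I2 write@15
I6  is:24  ro:25  ex:30  wr:31  — struct: M0 busy until I5 writes@23
I7  is:25  ro:32  ex:33  wr:34  — RAW R6: wait I6 write@31
I8  is:35  ro:36  ex:41  wr:42  — WAW R2: wait I7 write@34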